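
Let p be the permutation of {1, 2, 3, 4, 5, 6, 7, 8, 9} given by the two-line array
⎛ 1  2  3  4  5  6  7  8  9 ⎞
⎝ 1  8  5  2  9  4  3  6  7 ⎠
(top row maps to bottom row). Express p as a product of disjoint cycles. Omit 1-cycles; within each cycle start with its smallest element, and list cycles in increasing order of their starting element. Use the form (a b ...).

Start at 2 and follow images: 2 → 8 → 6 → 4 → 2, giving the cycle (2 8 6 4).
Repeating from the next unused element and collecting all non-trivial cycles gives (2 8 6 4)(3 5 9 7).

(2 8 6 4)(3 5 9 7)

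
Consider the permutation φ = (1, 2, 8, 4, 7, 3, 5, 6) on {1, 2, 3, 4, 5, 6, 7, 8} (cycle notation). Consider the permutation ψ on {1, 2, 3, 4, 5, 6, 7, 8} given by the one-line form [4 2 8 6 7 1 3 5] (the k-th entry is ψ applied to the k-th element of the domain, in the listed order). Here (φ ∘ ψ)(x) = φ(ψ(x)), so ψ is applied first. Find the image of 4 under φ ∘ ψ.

(φ ∘ ψ)(4) = φ(ψ(4)). ψ(4) = 6, then φ(6) = 1. So (φ ∘ ψ)(4) = 1.

1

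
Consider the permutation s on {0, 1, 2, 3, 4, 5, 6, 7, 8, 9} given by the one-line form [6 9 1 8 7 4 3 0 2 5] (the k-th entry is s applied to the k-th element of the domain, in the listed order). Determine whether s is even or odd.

In disjoint-cycle form the cycle lengths are 10.
A cycle of length ℓ contributes ℓ−1 transpositions, so s is a product of 9 transpositions — odd.

odd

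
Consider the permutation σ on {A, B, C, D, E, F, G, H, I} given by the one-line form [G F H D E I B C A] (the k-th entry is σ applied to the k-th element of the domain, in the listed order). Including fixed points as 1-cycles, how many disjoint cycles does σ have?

The cycle decomposition is (A G B F I)(C H)(D)(E), which has 4 cycles (counting 1-cycles).

4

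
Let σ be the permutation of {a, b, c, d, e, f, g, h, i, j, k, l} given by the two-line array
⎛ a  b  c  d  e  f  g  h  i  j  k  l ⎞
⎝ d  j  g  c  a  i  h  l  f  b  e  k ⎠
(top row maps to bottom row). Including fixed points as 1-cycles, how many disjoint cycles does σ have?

3

The cycle decomposition is (a, d, c, g, h, l, k, e)(b, j)(f, i), which has 3 cycles (counting 1-cycles).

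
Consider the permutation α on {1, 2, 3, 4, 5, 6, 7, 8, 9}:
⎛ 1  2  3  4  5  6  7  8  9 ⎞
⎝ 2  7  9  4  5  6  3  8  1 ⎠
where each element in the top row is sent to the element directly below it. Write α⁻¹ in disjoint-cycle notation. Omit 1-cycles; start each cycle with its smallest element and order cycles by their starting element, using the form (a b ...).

First write α in disjoint cycles: (1 2 7 3 9).
The inverse reverses every cycle; in canonical form, α⁻¹ = (1 9 3 7 2).

(1 9 3 7 2)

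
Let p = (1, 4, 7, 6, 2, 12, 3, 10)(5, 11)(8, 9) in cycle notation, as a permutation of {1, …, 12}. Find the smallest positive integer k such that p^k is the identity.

8

The disjoint cycles have lengths 8, 2, 2.
The order of p is the least common multiple of its cycle lengths: lcm(8, 2, 2) = 8.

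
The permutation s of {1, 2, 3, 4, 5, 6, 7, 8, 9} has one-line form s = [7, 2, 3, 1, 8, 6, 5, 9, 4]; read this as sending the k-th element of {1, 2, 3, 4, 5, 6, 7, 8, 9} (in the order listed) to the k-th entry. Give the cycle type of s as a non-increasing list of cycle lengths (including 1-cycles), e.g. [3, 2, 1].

The disjoint cycles are (1, 7, 5, 8, 9, 4)(2)(3)(6), with lengths 6, 1, 1, 1 in non-increasing order.

[6, 1, 1, 1]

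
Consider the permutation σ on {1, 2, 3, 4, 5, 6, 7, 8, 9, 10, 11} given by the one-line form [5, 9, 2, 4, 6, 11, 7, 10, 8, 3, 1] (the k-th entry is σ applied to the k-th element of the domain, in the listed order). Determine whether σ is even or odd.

odd

In disjoint-cycle form the cycle lengths are 5, 4, 1, 1.
A cycle is odd iff its length is even; σ has 1 even-length cycle, so sgn(σ) = (−1)^1 and σ is odd.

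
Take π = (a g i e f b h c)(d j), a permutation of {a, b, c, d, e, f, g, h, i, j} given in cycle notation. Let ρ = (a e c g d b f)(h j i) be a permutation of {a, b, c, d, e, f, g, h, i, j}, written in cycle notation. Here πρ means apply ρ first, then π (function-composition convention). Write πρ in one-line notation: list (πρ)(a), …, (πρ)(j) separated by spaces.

f b i h a g j d c e

(πρ)(x) = π(ρ(x)). Computing each image: π(ρ(a)) = π(e) = f, π(ρ(b)) = π(f) = b, π(ρ(c)) = π(g) = i, π(ρ(d)) = π(b) = h, π(ρ(e)) = π(c) = a, π(ρ(f)) = π(a) = g, π(ρ(g)) = π(d) = j, π(ρ(h)) = π(j) = d, π(ρ(i)) = π(h) = c, π(ρ(j)) = π(i) = e.
Hence πρ = [f b i h a g j d c e].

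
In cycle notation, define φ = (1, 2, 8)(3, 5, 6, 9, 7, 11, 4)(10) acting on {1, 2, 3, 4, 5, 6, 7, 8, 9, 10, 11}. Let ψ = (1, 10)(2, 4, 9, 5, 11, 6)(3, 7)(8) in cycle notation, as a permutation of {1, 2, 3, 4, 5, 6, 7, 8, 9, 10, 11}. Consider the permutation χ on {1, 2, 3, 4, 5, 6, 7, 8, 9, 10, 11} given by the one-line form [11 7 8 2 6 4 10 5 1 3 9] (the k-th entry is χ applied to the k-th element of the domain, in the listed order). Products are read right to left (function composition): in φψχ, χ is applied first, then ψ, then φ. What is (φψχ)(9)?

(φψχ)(9) = φ(ψ(χ(9))). χ(9) = 1, then ψ(1) = 10, then φ(10) = 10, so the result is 10.

10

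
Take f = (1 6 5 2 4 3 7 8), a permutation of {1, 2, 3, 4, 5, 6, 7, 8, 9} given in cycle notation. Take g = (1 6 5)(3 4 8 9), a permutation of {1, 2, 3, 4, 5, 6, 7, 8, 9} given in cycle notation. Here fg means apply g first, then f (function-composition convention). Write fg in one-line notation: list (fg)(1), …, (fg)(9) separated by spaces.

(fg)(x) = f(g(x)). Computing each image: f(g(1)) = f(6) = 5, f(g(2)) = f(2) = 4, f(g(3)) = f(4) = 3, f(g(4)) = f(8) = 1, f(g(5)) = f(1) = 6, f(g(6)) = f(5) = 2, f(g(7)) = f(7) = 8, f(g(8)) = f(9) = 9, f(g(9)) = f(3) = 7.
Hence fg = [5 4 3 1 6 2 8 9 7].

5 4 3 1 6 2 8 9 7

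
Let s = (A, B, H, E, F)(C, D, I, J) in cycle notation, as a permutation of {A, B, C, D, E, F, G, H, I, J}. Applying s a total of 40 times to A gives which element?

A

A lies in the 5-cycle (A, B, H, E, F).
Since the cycle has length 5, s^40 acts on it the same as s^0 (40 mod 5 = 0).
So s^40(A) = A.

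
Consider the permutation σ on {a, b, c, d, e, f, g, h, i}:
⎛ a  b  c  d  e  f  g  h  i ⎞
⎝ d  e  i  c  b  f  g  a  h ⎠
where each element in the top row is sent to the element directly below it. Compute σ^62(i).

Tracing i → h → … returns to i after 5 steps, so i lies in a 5-cycle (a d c i h).
Since the cycle has length 5, σ^62 acts on it the same as σ^2 (62 mod 5 = 2).
Advancing 2 steps from i: i → h → a.

a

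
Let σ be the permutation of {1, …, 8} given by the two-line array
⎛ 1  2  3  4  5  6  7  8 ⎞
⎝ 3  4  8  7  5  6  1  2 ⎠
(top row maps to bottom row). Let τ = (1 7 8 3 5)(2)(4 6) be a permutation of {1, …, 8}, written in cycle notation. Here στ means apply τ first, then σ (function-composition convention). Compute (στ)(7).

τ(7) = 8, then σ(8) = 2; composing gives (στ)(7) = 2.

2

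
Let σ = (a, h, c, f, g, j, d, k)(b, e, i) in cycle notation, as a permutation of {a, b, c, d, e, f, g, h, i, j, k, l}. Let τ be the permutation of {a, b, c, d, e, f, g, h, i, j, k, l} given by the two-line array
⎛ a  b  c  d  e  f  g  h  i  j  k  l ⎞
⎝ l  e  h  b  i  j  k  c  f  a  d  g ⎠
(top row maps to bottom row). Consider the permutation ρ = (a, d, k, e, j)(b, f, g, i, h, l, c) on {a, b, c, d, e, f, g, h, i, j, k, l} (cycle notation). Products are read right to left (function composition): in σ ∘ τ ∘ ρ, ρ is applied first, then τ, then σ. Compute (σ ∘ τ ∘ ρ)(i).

Apply the permutations in order: ρ(i) = h, then τ(h) = c, then σ(c) = f. So (σ ∘ τ ∘ ρ)(i) = f.

f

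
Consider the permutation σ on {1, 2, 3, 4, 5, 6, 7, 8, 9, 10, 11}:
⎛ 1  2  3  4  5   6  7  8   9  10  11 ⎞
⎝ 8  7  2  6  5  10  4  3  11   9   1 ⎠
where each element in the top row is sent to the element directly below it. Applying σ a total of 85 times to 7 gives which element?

11

Tracing 7 → 4 → … returns to 7 after 10 steps, so 7 lies in a 10-cycle (1 8 3 2 7 4 6 10 9 11).
Powers repeat with period 10 on this cycle, and 85 mod 10 = 5, so σ^85(7) = σ^5(7).
Stepping 5 places around the cycle: 7 → 4 → 6 → 10 → 9 → 11.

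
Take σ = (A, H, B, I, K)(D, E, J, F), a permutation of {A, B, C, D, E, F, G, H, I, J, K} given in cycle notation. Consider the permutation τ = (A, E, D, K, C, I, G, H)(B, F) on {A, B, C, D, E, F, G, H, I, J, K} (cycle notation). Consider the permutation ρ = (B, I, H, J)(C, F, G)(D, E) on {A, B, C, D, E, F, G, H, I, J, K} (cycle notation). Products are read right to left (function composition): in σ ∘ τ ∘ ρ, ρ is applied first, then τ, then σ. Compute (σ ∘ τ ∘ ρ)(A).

J

Chase A: ρ(A) = A; τ(A) = E; σ(E) = J. Hence (σ ∘ τ ∘ ρ)(A) = J.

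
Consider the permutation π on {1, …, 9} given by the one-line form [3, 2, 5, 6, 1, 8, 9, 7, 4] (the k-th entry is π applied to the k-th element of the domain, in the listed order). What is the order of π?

Writing π as disjoint cycles, the cycle lengths are 5, 3, 1.
Since disjoint cycles commute, ord(π) = lcm(5, 3) = 15.

15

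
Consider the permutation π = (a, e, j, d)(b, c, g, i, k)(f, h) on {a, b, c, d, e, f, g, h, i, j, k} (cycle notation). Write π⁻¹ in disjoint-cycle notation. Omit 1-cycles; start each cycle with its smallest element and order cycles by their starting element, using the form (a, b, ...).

(a, d, j, e)(b, k, i, g, c)(f, h)

The inverse reverses each cycle.
After reversing and putting each cycle's least element first, π⁻¹ = (a, d, j, e)(b, k, i, g, c)(f, h).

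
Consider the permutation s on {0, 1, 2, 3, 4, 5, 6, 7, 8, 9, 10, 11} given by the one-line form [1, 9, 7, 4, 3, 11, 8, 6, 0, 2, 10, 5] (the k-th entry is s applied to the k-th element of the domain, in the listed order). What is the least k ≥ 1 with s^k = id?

14

Writing s as disjoint cycles, the cycle lengths are 7, 2, 2, 1.
The order of s is the least common multiple of its cycle lengths: lcm(7, 2, 2) = 14.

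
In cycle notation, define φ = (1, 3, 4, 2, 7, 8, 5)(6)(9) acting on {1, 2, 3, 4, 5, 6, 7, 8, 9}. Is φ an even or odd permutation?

even

The cycle lengths are 7, 1, 1.
A cycle is odd iff its length is even; φ has 0 even-length cycles, so sgn(φ) = (−1)^0 and φ is even.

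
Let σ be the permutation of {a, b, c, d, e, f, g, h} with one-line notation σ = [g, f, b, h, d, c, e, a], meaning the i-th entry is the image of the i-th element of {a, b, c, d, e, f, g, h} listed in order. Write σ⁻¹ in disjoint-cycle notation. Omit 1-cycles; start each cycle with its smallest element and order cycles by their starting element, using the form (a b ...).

(a h d e g)(b c f)

The cycle decomposition of σ is (a g e d h)(b f c).
The inverse reverses every cycle; in canonical form, σ⁻¹ = (a h d e g)(b c f).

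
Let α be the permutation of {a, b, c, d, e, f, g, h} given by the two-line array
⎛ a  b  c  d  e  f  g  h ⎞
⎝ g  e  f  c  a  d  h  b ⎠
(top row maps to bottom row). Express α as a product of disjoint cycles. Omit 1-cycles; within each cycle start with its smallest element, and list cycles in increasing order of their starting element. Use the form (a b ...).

Start at a and follow images: a → g → h → b → e → a, giving the cycle (a g h b e).
Repeating from the next unused element and collecting all non-trivial cycles gives (a g h b e)(c f d).

(a g h b e)(c f d)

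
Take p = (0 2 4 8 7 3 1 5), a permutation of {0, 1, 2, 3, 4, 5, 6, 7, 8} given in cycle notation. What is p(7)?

3

In the cycle (0 2 4 8 7 3 1 5), 7 is followed by 3, so p(7) = 3.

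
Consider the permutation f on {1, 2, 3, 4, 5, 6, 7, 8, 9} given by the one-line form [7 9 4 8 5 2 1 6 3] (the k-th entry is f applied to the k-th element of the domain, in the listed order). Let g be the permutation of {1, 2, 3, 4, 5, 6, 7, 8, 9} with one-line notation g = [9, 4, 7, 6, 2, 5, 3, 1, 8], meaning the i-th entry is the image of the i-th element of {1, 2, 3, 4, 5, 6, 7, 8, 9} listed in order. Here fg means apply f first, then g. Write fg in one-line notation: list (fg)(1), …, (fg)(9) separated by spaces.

Chase each element through f then g: 1 → 7 → 3; 2 → 9 → 8; 3 → 4 → 6; 4 → 8 → 1; 5 → 5 → 2; 6 → 2 → 4; 7 → 1 → 9; 8 → 6 → 5; 9 → 3 → 7.
Collecting the images, fg = [3 8 6 1 2 4 9 5 7].

3 8 6 1 2 4 9 5 7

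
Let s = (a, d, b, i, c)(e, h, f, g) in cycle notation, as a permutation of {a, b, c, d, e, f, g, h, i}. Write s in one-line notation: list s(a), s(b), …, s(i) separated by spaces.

d i a b h g e f c

Image by image: a↦d, b↦i, c↦a, d↦b, e↦h, f↦g, g↦e, h↦f, i↦c.
So the one-line form is d i a b h g e f c.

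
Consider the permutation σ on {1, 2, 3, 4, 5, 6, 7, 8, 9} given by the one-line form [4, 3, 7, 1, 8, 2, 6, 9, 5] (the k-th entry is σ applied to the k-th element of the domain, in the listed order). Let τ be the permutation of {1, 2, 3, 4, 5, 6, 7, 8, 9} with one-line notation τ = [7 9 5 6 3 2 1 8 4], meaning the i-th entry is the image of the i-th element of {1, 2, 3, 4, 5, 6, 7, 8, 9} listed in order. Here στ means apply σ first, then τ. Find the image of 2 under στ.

(στ)(2) = τ(σ(2)). σ(2) = 3, then τ(3) = 5. So (στ)(2) = 5.

5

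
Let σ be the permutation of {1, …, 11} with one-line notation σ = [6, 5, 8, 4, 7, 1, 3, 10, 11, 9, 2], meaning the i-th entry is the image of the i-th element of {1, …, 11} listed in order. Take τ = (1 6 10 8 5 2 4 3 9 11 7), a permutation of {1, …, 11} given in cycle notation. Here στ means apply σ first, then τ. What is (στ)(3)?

5

(στ)(3) = τ(σ(3)). σ(3) = 8, then τ(8) = 5. So (στ)(3) = 5.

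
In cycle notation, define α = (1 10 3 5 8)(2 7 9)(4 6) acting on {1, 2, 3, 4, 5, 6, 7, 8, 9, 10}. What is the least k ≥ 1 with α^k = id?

30

The cycle type of α is (5, 3, 2).
The order is lcm(5, 3, 2) = 30.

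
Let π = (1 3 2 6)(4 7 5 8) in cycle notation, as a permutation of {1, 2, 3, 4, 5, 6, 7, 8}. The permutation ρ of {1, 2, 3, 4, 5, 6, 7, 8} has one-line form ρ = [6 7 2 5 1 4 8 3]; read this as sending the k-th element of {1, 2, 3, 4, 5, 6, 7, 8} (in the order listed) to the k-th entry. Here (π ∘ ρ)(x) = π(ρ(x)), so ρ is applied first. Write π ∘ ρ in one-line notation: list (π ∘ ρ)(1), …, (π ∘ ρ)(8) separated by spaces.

1 5 6 8 3 7 4 2

(π ∘ ρ)(x) = π(ρ(x)). Computing each image: π(ρ(1)) = π(6) = 1, π(ρ(2)) = π(7) = 5, π(ρ(3)) = π(2) = 6, π(ρ(4)) = π(5) = 8, π(ρ(5)) = π(1) = 3, π(ρ(6)) = π(4) = 7, π(ρ(7)) = π(8) = 4, π(ρ(8)) = π(3) = 2.
Hence π ∘ ρ = [1 5 6 8 3 7 4 2].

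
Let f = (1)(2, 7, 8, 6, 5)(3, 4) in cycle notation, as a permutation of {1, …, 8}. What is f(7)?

7 appears in (2, 7, 8, 6, 5); the next entry (wrapping around) is 8.

8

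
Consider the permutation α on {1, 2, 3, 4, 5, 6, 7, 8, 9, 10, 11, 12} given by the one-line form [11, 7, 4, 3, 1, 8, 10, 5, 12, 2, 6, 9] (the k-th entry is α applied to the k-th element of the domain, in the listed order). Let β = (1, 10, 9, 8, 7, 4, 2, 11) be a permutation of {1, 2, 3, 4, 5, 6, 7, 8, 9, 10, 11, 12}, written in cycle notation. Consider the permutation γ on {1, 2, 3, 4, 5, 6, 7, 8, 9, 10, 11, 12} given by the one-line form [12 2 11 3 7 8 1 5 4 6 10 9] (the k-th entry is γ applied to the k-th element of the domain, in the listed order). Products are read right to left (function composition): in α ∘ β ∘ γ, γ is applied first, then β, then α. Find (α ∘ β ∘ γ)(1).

(α ∘ β ∘ γ)(1) = α(β(γ(1))). γ(1) = 12, then β(12) = 12, then α(12) = 9, so the result is 9.

9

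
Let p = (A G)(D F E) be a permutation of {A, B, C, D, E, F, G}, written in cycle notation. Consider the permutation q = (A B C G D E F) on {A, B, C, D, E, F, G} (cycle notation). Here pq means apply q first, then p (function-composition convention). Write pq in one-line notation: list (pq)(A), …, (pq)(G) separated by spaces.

Chase each element through q then p: A → B → B; B → C → C; C → G → A; D → E → D; E → F → E; F → A → G; G → D → F.
So pq in one-line form is B C A D E G F.

B C A D E G F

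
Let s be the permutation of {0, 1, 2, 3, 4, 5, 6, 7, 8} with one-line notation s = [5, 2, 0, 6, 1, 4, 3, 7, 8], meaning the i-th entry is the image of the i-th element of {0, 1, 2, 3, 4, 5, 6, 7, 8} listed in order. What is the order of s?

Decomposing into disjoint cycles gives cycle lengths 5, 2, 1, 1.
The order of s is the least common multiple of its cycle lengths: lcm(5, 2) = 10.

10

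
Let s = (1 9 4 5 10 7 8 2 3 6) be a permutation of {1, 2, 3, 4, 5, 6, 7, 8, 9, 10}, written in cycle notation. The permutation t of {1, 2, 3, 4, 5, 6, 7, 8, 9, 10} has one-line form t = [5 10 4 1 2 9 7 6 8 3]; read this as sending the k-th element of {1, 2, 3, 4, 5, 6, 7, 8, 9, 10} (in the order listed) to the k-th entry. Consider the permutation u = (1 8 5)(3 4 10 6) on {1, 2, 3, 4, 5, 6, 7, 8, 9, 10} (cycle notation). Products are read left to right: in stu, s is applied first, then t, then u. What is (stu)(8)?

(stu)(8) = u(t(s(8))). s(8) = 2, then t(2) = 10, then u(10) = 6, so the result is 6.

6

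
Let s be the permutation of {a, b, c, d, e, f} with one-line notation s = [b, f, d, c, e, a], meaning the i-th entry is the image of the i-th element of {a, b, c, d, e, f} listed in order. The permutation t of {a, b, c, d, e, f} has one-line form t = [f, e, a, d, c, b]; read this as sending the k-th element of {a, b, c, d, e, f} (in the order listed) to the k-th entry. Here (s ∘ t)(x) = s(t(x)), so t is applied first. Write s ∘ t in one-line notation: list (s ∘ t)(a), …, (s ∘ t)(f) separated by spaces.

a e b c d f

(s ∘ t)(x) = s(t(x)). Computing each image: s(t(a)) = s(f) = a, s(t(b)) = s(e) = e, s(t(c)) = s(a) = b, s(t(d)) = s(d) = c, s(t(e)) = s(c) = d, s(t(f)) = s(b) = f.
Hence s ∘ t = [a e b c d f].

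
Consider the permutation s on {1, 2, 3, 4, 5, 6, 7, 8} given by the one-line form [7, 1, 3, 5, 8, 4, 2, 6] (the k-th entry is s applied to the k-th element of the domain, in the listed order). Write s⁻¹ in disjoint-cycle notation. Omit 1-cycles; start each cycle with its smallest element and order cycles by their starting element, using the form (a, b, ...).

First write s in disjoint cycles: (1, 7, 2)(4, 5, 8, 6).
The inverse reverses every cycle; in canonical form, s⁻¹ = (1, 2, 7)(4, 6, 8, 5).

(1, 2, 7)(4, 6, 8, 5)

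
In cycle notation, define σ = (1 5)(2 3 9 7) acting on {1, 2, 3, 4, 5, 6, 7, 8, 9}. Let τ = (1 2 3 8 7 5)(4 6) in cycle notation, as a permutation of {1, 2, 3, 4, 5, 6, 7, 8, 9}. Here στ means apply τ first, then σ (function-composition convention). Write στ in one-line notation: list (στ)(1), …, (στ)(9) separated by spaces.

(στ)(x) = σ(τ(x)). Computing each image: σ(τ(1)) = σ(2) = 3, σ(τ(2)) = σ(3) = 9, σ(τ(3)) = σ(8) = 8, σ(τ(4)) = σ(6) = 6, σ(τ(5)) = σ(1) = 5, σ(τ(6)) = σ(4) = 4, σ(τ(7)) = σ(5) = 1, σ(τ(8)) = σ(7) = 2, σ(τ(9)) = σ(9) = 7.
Hence στ = [3 9 8 6 5 4 1 2 7].

3 9 8 6 5 4 1 2 7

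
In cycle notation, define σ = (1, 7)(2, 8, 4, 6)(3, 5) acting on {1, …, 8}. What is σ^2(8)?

6

8 lies in the 4-cycle (2, 8, 4, 6).
Stepping 2 places around the cycle: 8 → 4 → 6.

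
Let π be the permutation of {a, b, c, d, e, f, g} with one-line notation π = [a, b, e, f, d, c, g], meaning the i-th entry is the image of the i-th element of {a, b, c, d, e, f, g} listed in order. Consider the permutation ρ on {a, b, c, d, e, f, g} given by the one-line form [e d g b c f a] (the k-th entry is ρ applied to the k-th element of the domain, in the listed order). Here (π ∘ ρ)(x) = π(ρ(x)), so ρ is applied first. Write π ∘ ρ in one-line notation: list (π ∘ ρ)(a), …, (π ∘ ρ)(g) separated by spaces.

(π ∘ ρ)(x) = π(ρ(x)). Computing each image: π(ρ(a)) = π(e) = d, π(ρ(b)) = π(d) = f, π(ρ(c)) = π(g) = g, π(ρ(d)) = π(b) = b, π(ρ(e)) = π(c) = e, π(ρ(f)) = π(f) = c, π(ρ(g)) = π(a) = a.
Hence π ∘ ρ = [d f g b e c a].

d f g b e c a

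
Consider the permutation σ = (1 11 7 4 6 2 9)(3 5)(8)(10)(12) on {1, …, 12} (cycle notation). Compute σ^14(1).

1 lies in the 7-cycle (1 11 7 4 6 2 9).
Powers repeat with period 7 on this cycle, and 14 mod 7 = 0, so σ^14(1) = σ^0(1).
So σ^14(1) = 1.

1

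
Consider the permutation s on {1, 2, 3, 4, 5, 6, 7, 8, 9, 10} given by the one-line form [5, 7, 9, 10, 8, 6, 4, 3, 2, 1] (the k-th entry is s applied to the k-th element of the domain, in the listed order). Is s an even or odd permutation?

In disjoint-cycle form the cycle lengths are 9, 1.
A cycle of length ℓ contributes ℓ−1 transpositions, so s is a product of 8 transpositions — even.

even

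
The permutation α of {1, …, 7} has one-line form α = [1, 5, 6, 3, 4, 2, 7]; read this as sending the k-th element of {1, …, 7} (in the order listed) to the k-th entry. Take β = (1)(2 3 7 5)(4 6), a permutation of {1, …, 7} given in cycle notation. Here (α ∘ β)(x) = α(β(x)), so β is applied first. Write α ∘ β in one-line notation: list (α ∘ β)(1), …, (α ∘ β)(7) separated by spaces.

1 6 7 2 5 3 4

Chase each element through β then α: 1 → 1 → 1; 2 → 3 → 6; 3 → 7 → 7; 4 → 6 → 2; 5 → 2 → 5; 6 → 4 → 3; 7 → 5 → 4.
Collecting the images, α ∘ β = [1 6 7 2 5 3 4].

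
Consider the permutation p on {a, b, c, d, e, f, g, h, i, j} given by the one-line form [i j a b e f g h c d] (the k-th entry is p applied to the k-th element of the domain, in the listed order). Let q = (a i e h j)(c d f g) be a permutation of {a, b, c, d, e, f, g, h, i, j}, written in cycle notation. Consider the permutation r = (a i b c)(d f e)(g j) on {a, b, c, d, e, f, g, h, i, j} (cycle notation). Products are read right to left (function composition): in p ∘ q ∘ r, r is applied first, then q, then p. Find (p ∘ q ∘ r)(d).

(p ∘ q ∘ r)(d) = p(q(r(d))). r(d) = f, then q(f) = g, then p(g) = g, so the result is g.

g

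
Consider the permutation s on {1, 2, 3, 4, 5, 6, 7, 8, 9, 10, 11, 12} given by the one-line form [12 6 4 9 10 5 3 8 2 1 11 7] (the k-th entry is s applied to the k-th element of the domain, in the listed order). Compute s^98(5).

Tracing 5 → 10 → … returns to 5 after 10 steps, so 5 lies in a 10-cycle (1 12 7 3 4 9 2 6 5 10).
Powers repeat with period 10 on this cycle, and 98 mod 10 = 8, so s^98(5) = s^8(5).
Stepping 8 places around the cycle: 5 → 10 → 1 → 12 → 7 → 3 → 4 → 9 → 2.

2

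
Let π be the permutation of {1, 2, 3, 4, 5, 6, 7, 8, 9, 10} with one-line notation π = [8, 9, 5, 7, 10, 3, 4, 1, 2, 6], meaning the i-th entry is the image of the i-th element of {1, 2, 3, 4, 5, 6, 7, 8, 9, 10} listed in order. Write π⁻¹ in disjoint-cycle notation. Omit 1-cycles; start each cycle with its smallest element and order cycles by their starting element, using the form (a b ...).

(1 8)(2 9)(3 6 10 5)(4 7)

First write π in disjoint cycles: (1 8)(2 9)(3 5 10 6)(4 7).
Reversing each cycle (and rotating so the smallest element leads) gives π⁻¹ = (1 8)(2 9)(3 6 10 5)(4 7).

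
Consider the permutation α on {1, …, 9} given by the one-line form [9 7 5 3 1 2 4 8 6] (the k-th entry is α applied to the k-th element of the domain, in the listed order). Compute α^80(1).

Tracing 1 → 9 → … returns to 1 after 8 steps, so 1 lies in an 8-cycle (1 9 6 2 7 4 3 5).
On an 8-cycle, α^8 is the identity, so α^80 = α^0 there (80 ≡ 0 mod 8).
So α^80(1) = 1.

1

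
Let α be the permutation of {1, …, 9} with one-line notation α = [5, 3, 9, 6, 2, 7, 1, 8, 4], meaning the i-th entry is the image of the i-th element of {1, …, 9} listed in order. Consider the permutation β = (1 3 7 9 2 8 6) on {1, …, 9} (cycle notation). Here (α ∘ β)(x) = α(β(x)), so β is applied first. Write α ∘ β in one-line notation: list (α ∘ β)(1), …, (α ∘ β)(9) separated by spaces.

(α ∘ β)(x) = α(β(x)). Computing each image: α(β(1)) = α(3) = 9, α(β(2)) = α(8) = 8, α(β(3)) = α(7) = 1, α(β(4)) = α(4) = 6, α(β(5)) = α(5) = 2, α(β(6)) = α(1) = 5, α(β(7)) = α(9) = 4, α(β(8)) = α(6) = 7, α(β(9)) = α(2) = 3.
Hence α ∘ β = [9 8 1 6 2 5 4 7 3].

9 8 1 6 2 5 4 7 3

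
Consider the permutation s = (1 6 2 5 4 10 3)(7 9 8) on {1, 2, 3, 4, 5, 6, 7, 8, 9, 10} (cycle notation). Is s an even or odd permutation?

The cycle lengths are 7, 3.
A cycle of length ℓ contributes ℓ−1 transpositions, so s is a product of 6 + 2 = 8 transpositions — even.

even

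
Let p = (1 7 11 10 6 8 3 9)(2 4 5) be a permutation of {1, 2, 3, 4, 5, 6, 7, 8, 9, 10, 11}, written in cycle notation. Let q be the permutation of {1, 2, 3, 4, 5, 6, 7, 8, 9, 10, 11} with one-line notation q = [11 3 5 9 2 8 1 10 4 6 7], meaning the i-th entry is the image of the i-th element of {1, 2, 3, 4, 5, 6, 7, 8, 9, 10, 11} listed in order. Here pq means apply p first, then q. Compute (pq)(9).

11

First apply p: p(9) = 1, then q(1) = 11. Thus (pq)(9) = 11.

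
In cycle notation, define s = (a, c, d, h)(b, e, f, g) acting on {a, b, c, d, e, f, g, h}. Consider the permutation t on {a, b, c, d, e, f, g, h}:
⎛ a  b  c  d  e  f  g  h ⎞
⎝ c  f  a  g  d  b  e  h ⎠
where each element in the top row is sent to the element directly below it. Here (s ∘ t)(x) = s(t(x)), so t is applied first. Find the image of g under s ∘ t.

t(g) = e, then s(e) = f; composing gives (s ∘ t)(g) = f.

f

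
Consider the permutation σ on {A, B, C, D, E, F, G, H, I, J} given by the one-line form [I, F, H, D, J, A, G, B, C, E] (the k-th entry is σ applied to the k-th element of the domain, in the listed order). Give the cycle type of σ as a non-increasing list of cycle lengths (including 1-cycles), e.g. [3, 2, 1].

The disjoint cycles are (A I C H B F)(D)(E J)(G), with lengths 6, 2, 1, 1 in non-increasing order.

[6, 2, 1, 1]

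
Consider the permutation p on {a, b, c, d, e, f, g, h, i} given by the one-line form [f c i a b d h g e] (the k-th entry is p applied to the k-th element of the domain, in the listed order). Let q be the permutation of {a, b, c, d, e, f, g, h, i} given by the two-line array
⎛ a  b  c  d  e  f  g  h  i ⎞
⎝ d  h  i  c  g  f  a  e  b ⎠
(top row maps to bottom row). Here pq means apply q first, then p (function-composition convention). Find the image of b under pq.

q(b) = h, then p(h) = g; composing gives (pq)(b) = g.

g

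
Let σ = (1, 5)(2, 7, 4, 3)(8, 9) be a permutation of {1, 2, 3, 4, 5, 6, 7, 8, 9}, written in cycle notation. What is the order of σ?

4

The disjoint cycles have lengths 4, 2, 2, 1.
Since disjoint cycles commute, ord(σ) = lcm(4, 2, 2) = 4.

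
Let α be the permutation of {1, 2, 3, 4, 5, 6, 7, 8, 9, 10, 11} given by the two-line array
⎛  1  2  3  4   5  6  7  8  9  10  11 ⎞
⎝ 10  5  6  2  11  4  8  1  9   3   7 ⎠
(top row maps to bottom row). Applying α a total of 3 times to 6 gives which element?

5

Tracing 6 → 4 → … returns to 6 after 10 steps, so 6 lies in a 10-cycle (1 10 3 6 4 2 5 11 7 8).
Advancing 3 steps from 6: 6 → 4 → 2 → 5.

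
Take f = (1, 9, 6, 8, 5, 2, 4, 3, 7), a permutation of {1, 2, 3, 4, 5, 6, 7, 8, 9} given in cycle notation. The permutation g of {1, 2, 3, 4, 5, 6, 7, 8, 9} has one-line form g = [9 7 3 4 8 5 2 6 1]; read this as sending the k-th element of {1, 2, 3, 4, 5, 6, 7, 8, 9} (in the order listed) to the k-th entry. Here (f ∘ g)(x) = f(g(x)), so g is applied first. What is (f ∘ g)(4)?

(f ∘ g)(4) = f(g(4)). g(4) = 4, then f(4) = 3. So (f ∘ g)(4) = 3.

3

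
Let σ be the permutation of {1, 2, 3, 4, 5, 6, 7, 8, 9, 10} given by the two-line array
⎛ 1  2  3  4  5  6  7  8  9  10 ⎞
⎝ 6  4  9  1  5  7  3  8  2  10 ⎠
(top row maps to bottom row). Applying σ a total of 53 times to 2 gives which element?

Tracing 2 → 4 → … returns to 2 after 7 steps, so 2 lies in a 7-cycle (1, 6, 7, 3, 9, 2, 4).
On a 7-cycle, σ^7 is the identity, so σ^53 = σ^4 there (53 ≡ 4 mod 7).
Advancing 4 steps from 2: 2 → 4 → 1 → 6 → 7.

7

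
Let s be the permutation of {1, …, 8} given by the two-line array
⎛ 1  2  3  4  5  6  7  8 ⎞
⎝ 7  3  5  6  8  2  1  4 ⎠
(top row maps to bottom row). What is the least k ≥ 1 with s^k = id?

6

The disjoint-cycle form of s has cycle lengths 6, 2.
The order is lcm(6, 2) = 6.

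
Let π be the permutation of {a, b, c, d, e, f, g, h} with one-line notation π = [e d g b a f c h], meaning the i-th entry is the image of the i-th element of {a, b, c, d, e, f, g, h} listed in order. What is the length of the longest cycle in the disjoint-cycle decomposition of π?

Decomposing into disjoint cycles gives (a, e)(b, d)(c, g); the longest has length 2.

2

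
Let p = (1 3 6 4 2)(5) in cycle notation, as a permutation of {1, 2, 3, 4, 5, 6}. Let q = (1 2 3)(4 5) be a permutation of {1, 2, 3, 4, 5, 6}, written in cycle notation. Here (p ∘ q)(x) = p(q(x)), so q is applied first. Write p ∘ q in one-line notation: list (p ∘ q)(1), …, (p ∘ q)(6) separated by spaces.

1 6 3 5 2 4

Chase each element through q then p: 1 → 2 → 1; 2 → 3 → 6; 3 → 1 → 3; 4 → 5 → 5; 5 → 4 → 2; 6 → 6 → 4.
So p ∘ q in one-line form is 1 6 3 5 2 4.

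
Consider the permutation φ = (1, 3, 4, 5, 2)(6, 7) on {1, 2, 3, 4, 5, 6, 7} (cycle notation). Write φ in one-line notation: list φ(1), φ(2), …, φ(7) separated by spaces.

Reading each image from the cycles: 1↦3, 2↦1, 3↦4, 4↦5, 5↦2, 6↦7, 7↦6.
Listing these in domain order gives 3 1 4 5 2 7 6.

3 1 4 5 2 7 6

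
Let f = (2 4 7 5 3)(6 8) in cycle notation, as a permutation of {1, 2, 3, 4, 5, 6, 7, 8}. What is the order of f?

10

The cycle type of f is (5, 2, 1).
The order is lcm(5, 2) = 10.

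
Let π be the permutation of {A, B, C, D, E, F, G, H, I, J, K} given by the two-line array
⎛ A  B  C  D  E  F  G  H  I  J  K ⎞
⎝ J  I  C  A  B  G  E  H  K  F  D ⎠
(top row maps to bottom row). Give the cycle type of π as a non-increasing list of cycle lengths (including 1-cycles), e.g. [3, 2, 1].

[9, 1, 1]

The disjoint cycles are (A, J, F, G, E, B, I, K, D)(C)(H), with lengths 9, 1, 1 in non-increasing order.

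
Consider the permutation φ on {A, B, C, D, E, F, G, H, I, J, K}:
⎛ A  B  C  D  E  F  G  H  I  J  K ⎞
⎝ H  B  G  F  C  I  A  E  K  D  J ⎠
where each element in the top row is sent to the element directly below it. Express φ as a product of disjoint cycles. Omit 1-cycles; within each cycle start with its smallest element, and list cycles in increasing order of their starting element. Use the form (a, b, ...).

Start at A and follow images: A → H → E → C → G → A, giving the cycle (A, H, E, C, G).
Continuing from each remaining unvisited element yields (A, H, E, C, G)(D, F, I, K, J).

(A, H, E, C, G)(D, F, I, K, J)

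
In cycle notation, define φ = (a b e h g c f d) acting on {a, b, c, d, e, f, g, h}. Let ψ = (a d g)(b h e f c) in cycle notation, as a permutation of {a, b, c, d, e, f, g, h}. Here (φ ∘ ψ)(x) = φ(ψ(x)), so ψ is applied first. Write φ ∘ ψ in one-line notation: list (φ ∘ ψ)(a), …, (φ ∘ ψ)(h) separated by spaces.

(φ ∘ ψ)(x) = φ(ψ(x)). Computing each image: φ(ψ(a)) = φ(d) = a, φ(ψ(b)) = φ(h) = g, φ(ψ(c)) = φ(b) = e, φ(ψ(d)) = φ(g) = c, φ(ψ(e)) = φ(f) = d, φ(ψ(f)) = φ(c) = f, φ(ψ(g)) = φ(a) = b, φ(ψ(h)) = φ(e) = h.
Hence φ ∘ ψ = [a g e c d f b h].

a g e c d f b h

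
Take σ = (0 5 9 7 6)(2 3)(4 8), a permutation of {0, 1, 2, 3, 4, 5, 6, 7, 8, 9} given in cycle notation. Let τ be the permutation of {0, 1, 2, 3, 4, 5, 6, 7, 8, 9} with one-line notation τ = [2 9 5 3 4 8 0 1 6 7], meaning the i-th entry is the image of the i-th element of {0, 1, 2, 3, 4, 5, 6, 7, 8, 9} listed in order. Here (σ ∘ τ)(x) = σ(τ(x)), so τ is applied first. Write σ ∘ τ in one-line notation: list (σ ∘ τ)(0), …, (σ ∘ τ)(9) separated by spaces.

Chase each element through τ then σ: 0 → 2 → 3; 1 → 9 → 7; 2 → 5 → 9; 3 → 3 → 2; 4 → 4 → 8; 5 → 8 → 4; 6 → 0 → 5; 7 → 1 → 1; 8 → 6 → 0; 9 → 7 → 6.
So σ ∘ τ in one-line form is 3 7 9 2 8 4 5 1 0 6.

3 7 9 2 8 4 5 1 0 6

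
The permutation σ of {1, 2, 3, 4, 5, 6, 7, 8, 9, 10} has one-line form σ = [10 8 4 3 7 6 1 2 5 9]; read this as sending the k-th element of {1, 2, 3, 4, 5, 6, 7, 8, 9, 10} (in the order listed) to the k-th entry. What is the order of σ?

The disjoint-cycle form of σ has cycle lengths 5, 2, 2, 1.
The order is lcm(5, 2, 2) = 10.

10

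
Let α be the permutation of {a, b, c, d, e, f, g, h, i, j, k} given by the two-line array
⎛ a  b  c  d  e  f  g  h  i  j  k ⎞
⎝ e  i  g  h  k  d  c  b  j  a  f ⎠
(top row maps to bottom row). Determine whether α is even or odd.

In disjoint-cycle form the cycle lengths are 9, 2.
A cycle is odd iff its length is even; α has 1 even-length cycle, so sgn(α) = (−1)^1 and α is odd.

odd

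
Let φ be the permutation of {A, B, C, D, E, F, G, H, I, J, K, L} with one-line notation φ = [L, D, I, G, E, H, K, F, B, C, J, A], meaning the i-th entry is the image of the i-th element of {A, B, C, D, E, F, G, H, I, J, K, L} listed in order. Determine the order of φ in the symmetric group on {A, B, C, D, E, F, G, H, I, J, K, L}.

14

The disjoint-cycle form of φ has cycle lengths 7, 2, 2, 1.
The order of φ is the least common multiple of its cycle lengths: lcm(7, 2, 2) = 14.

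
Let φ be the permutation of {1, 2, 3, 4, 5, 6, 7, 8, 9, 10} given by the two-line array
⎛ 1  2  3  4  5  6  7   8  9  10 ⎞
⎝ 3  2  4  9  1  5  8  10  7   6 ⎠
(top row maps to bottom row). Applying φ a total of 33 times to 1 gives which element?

Tracing 1 → 3 → … returns to 1 after 9 steps, so 1 lies in a 9-cycle (1, 3, 4, 9, 7, 8, 10, 6, 5).
Since the cycle has length 9, φ^33 acts on it the same as φ^6 (33 mod 9 = 6).
Advancing 6 steps from 1: 1 → 3 → 4 → 9 → 7 → 8 → 10.

10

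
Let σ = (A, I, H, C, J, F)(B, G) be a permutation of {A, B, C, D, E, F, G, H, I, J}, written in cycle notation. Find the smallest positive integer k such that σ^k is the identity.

The disjoint cycles have lengths 6, 2, 1, 1.
The order is lcm(6, 2) = 6.

6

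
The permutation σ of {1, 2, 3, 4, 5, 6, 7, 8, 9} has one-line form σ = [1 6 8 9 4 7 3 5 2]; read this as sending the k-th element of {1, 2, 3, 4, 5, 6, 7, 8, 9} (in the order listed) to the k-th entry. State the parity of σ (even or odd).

odd

In disjoint-cycle form the cycle lengths are 8, 1.
A cycle of length ℓ contributes ℓ−1 transpositions, so σ is a product of 7 transpositions — odd.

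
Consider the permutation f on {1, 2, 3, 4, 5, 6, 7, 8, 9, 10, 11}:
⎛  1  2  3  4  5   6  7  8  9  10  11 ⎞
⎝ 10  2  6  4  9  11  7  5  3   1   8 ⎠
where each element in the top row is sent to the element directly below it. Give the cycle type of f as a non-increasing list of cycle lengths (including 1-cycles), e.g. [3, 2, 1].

[6, 2, 1, 1, 1]

The disjoint cycles are (1, 10)(2)(3, 6, 11, 8, 5, 9)(4)(7), with lengths 6, 2, 1, 1, 1 in non-increasing order.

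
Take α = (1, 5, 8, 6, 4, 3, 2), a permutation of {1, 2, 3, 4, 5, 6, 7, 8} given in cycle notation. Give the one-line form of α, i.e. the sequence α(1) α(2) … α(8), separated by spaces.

Each element maps to the next entry in its cycle (wrapping to the front): 1↦5, 2↦1, 3↦2, 4↦3, 5↦8, 6↦4, 7↦7, 8↦6.
So the one-line form is 5 1 2 3 8 4 7 6.

5 1 2 3 8 4 7 6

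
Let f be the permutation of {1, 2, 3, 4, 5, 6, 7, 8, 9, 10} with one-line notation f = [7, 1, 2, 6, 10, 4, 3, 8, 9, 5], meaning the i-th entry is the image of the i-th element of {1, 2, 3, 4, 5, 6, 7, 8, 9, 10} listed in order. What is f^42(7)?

2

Tracing 7 → 3 → … returns to 7 after 4 steps, so 7 lies in a 4-cycle (1, 7, 3, 2).
On a 4-cycle, f^4 is the identity, so f^42 = f^2 there (42 ≡ 2 mod 4).
Stepping 2 places around the cycle: 7 → 3 → 2.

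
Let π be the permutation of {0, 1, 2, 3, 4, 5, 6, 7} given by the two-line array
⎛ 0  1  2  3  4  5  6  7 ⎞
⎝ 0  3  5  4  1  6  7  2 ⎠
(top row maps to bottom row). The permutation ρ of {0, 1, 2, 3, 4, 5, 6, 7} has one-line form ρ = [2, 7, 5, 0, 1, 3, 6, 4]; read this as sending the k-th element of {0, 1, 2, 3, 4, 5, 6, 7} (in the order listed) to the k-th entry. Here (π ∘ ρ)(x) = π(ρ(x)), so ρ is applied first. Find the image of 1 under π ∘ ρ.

(π ∘ ρ)(1) = π(ρ(1)). ρ(1) = 7, then π(7) = 2. So (π ∘ ρ)(1) = 2.

2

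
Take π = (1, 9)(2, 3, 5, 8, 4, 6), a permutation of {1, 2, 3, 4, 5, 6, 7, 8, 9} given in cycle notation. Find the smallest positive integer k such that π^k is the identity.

The disjoint cycles have lengths 6, 2, 1.
The order is lcm(6, 2) = 6.

6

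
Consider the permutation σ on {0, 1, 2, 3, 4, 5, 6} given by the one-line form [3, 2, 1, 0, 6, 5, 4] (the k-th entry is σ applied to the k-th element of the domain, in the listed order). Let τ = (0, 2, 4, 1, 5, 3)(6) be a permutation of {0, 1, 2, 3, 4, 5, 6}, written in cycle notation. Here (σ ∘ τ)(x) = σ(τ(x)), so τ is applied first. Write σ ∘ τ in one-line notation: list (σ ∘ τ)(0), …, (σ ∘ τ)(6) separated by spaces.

1 5 6 3 2 0 4

(σ ∘ τ)(x) = σ(τ(x)). Computing each image: σ(τ(0)) = σ(2) = 1, σ(τ(1)) = σ(5) = 5, σ(τ(2)) = σ(4) = 6, σ(τ(3)) = σ(0) = 3, σ(τ(4)) = σ(1) = 2, σ(τ(5)) = σ(3) = 0, σ(τ(6)) = σ(6) = 4.
Hence σ ∘ τ = [1 5 6 3 2 0 4].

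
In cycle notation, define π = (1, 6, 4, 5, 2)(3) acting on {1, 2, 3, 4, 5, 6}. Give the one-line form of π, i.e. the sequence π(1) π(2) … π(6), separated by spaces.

6 1 3 5 2 4

Image by image: 1→6, 2→1, 3→3, 4→5, 5→2, 6→4.
Listing these in domain order gives 6 1 3 5 2 4.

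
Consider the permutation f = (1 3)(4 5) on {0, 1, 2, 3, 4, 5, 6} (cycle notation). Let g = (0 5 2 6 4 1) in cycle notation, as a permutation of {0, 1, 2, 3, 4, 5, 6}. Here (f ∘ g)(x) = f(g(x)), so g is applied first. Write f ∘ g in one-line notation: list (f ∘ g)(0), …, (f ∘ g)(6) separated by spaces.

4 0 6 1 3 2 5

For each element, apply g then f: 0 → 5 → 4; 1 → 0 → 0; 2 → 6 → 6; 3 → 3 → 1; 4 → 1 → 3; 5 → 2 → 2; 6 → 4 → 5.
So f ∘ g in one-line form is 4 0 6 1 3 2 5.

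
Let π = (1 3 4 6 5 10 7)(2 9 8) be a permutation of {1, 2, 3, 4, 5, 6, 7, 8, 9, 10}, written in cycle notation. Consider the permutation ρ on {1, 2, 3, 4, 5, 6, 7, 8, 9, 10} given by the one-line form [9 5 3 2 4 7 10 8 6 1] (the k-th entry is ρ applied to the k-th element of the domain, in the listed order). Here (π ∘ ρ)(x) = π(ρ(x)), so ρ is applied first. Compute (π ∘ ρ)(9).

5

ρ(9) = 6, then π(6) = 5; composing gives (π ∘ ρ)(9) = 5.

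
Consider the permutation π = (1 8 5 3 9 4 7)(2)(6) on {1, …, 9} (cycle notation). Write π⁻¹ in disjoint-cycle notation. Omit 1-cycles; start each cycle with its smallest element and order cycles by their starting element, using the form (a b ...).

If π sends a → b within a cycle, π⁻¹ sends b → a; equivalently, reverse each cycle.
After reversing and putting each cycle's least element first, π⁻¹ = (1 7 4 9 3 5 8).

(1 7 4 9 3 5 8)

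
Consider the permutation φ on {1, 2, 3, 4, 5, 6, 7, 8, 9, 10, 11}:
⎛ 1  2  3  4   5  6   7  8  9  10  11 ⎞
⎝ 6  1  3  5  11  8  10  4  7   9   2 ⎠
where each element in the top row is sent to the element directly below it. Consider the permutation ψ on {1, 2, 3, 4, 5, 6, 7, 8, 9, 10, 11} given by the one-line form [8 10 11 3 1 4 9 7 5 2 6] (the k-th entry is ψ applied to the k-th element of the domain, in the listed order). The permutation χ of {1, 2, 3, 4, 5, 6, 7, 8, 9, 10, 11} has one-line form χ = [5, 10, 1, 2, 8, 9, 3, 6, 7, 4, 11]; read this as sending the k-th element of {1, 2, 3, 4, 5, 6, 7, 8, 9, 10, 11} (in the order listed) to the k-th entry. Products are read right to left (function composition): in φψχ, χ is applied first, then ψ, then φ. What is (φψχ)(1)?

6

(φψχ)(1) = φ(ψ(χ(1))). χ(1) = 5, then ψ(5) = 1, then φ(1) = 6, so the result is 6.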